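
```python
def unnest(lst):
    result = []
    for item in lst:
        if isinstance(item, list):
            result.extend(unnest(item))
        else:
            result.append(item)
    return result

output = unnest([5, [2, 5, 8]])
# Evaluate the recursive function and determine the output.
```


unnest([5, [2, 5, 8]])
Processing each element:
  5 is not a list -> append 5
  [2, 5, 8] is a list -> unnest recursively -> [2, 5, 8]
= [5, 2, 5, 8]


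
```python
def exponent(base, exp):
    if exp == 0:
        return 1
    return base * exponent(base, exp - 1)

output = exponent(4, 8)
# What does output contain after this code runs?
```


exponent(4, 8)
= 4 * exponent(4, 7)
= 4 * 4 * exponent(4, 6)
= 4 * 4 * 4 * exponent(4, 5)
= 4 * 4 * 4 * 4 * exponent(4, 4)
= 4 * 4 * 4 * 4 * 4 * exponent(4, 3)
= 4 * 4 * 4 * 4 * 4 * 4 * exponent(4, 2)
= 4 * 4 * 4 * 4 * 4 * 4 * 4 * exponent(4, 1)
= 4 * 4 * 4 * 4 * 4 * 4 * 4 * 4 * exponent(4, 0)
= 4 * 4 * 4 * 4 * 4 * 4 * 4 * 4 * 1
= 65536


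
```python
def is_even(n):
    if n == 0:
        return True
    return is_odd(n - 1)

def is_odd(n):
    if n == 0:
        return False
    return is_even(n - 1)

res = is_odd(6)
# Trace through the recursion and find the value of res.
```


is_odd(6)
= is_even(5)
= is_odd(4)
= is_even(3)
= is_odd(2)
= is_even(1)
= is_odd(0)
n == 0: return False
= False


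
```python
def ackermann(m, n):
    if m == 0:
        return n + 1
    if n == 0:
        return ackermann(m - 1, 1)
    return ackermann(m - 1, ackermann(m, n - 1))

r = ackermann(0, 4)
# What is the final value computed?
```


ackermann(0, 4)
m == 0: return 4 + 1 = 5
= 5


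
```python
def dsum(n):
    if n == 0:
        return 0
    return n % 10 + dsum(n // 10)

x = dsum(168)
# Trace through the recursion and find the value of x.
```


dsum(168)
= 8 + dsum(16)
= 8 + 6 + dsum(1)
= 8 + 6 + 1 + dsum(0)
= 8 + 6 + 1 + 0
= 15


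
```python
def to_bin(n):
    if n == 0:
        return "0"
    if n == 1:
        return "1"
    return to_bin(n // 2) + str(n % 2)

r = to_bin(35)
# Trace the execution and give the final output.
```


to_bin(35)
= to_bin(17) + "1"
= to_bin(8) + "1" + "1"
= to_bin(4) + "0" + "1" + "1"
= to_bin(2) + "0" + "0" + "1" + "1"
= to_bin(1) + "0" + "0" + "0" + "1" + "1"
= "1" + "0" + "0" + "0" + "1" + "1"
= "100011"


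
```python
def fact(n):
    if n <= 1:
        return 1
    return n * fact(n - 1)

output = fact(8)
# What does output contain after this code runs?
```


fact(8)
= 8 * fact(7)
= 8 * 7 * fact(6)
= 8 * 7 * 6 * fact(5)
= 8 * 7 * 6 * 5 * fact(4)
= 8 * 7 * 6 * 5 * 4 * fact(3)
= 8 * 7 * 6 * 5 * 4 * 3 * fact(2)
= 8 * 7 * 6 * 5 * 4 * 3 * 2 * fact(1)
= 8 * 7 * 6 * 5 * 4 * 3 * 2 * 1
= 40320


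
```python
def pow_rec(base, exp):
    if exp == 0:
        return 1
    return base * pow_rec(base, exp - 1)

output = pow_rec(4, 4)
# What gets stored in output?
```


pow_rec(4, 4)
= 4 * pow_rec(4, 3)
= 4 * 4 * pow_rec(4, 2)
= 4 * 4 * 4 * pow_rec(4, 1)
= 4 * 4 * 4 * 4 * pow_rec(4, 0)
= 4 * 4 * 4 * 4 * 1
= 256


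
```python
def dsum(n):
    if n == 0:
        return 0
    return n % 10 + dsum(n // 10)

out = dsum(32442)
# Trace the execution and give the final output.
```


dsum(32442)
= 2 + dsum(3244)
= 2 + 4 + dsum(324)
= 2 + 4 + 4 + dsum(32)
= 2 + 4 + 4 + 2 + dsum(3)
= 2 + 4 + 4 + 2 + 3 + dsum(0)
= 2 + 4 + 4 + 2 + 3 + 0
= 15


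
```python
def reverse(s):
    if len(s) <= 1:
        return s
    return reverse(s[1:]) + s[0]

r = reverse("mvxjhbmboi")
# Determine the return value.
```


reverse("mvxjhbmboi")
= reverse("vxjhbmboi") + "m"
= reverse("xjhbmboi") + "v" + "m"
= reverse("jhbmboi") + "x" + "v" + "m"
= reverse("hbmboi") + "j" + "x" + "v" + "m"
= reverse("bmboi") + "h" + "j" + "x" + "v" + "m"
= reverse("mboi") + "b" + "h" + "j" + "x" + "v" + "m"
= reverse("boi") + "m" + "b" + "h" + "j" + "x" + "v" + "m"
= reverse("oi") + "b" + "m" + "b" + "h" + "j" + "x" + "v" + "m"
= reverse("i") + "o" + "b" + "m" + "b" + "h" + "j" + "x" + "v" + "m"
= "i" + "o" + "b" + "m" + "b" + "h" + "j" + "x" + "v" + "m"
= "iobmbhjxvm"


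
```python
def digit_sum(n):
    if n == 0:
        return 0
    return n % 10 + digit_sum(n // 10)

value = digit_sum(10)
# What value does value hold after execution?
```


digit_sum(10)
= 0 + digit_sum(1)
= 0 + 1 + digit_sum(0)
= 0 + 1 + 0
= 1


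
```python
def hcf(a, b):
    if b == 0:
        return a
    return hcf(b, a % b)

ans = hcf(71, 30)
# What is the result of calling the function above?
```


hcf(71, 30)
= hcf(30, 71 % 30) = hcf(30, 11)
= hcf(11, 30 % 11) = hcf(11, 8)
= hcf(8, 11 % 8) = hcf(8, 3)
= hcf(3, 8 % 3) = hcf(3, 2)
= hcf(2, 3 % 2) = hcf(2, 1)
= hcf(1, 2 % 1) = hcf(1, 0)
b == 0, return a = 1


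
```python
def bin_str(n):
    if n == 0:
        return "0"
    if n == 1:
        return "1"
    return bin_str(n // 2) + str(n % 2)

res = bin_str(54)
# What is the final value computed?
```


bin_str(54)
= bin_str(27) + "0"
= bin_str(13) + "1" + "0"
= bin_str(6) + "1" + "1" + "0"
= bin_str(3) + "0" + "1" + "1" + "0"
= bin_str(1) + "1" + "0" + "1" + "1" + "0"
= "1" + "1" + "0" + "1" + "1" + "0"
= "110110"


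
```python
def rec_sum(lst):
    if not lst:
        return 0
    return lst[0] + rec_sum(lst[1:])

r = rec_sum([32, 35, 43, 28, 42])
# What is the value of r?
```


rec_sum([32, 35, 43, 28, 42])
= 32 + rec_sum([35, 43, 28, 42])
= 32 + 35 + rec_sum([43, 28, 42])
= 32 + 35 + 43 + rec_sum([28, 42])
= 32 + 35 + 43 + 28 + rec_sum([42])
= 32 + 35 + 43 + 28 + 42 + rec_sum([])
= 32 + 35 + 43 + 28 + 42 + 0
= 180


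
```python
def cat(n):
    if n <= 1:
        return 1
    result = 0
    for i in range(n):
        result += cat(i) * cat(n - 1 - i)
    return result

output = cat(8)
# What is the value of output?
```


cat(8)
= sum of cat(i) * cat(8-1-i) for i in 0..7
First compute sub-values bottom-up:
  cat(0) = 1, cat(1) = 1
  cat(2) = 1*1 + 1*1 = 2
  cat(3) = 1*2 + 1*1 + 2*1 = 5
  cat(4) = 1*5 + 1*2 + 2*1 + 5*1 = 14
  cat(5) = 1*14 + 1*5 + 2*2 + 5*1 + 14*1 = 42
  cat(6) = 1*42 + 1*14 + 2*5 + 5*2 + 14*1 + 42*1 = 132
  cat(7) = 1*132 + 1*42 + 2*14 + 5*5 + 14*2 + 42*1 + 132*1 = 429
Now cat(8):
  cat(0)*cat(7) = 1*429 = 429
  cat(1)*cat(6) = 1*132 = 132
  cat(2)*cat(5) = 2*42 = 84
  cat(3)*cat(4) = 5*14 = 70
  cat(4)*cat(3) = 14*5 = 70
  cat(5)*cat(2) = 42*2 = 84
  cat(6)*cat(1) = 132*1 = 132
  cat(7)*cat(0) = 429*1 = 429
= 429 + 132 + 84 + 70 + 70 + 84 + 132 + 429
= 1430


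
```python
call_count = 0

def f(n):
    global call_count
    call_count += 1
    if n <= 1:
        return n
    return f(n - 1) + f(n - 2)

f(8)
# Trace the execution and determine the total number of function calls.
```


f(8) calls f(7) and f(6); each non-base call branches into two more.
Let C(k) = total number of calls made by f(k), including the call to f(k) itself.
Base cases: C(0) = 1, C(1) = 1
Recurrence: C(k) = 1 + C(k-1) + C(k-2)
  C(2) = 1 + C(1) + C(0) = 1 + 1 + 1 = 3
  C(3) = 1 + C(2) + C(1) = 1 + 3 + 1 = 5
  C(4) = 1 + C(3) + C(2) = 1 + 5 + 3 = 9
  C(5) = 1 + C(4) + C(3) = 1 + 9 + 5 = 15
  C(6) = 1 + C(5) + C(4) = 1 + 15 + 9 = 25
  C(7) = 1 + C(6) + C(5) = 1 + 25 + 15 = 41
  C(8) = 1 + C(7) + C(6) = 1 + 41 + 25 = 67
Total calls = C(8) = 67


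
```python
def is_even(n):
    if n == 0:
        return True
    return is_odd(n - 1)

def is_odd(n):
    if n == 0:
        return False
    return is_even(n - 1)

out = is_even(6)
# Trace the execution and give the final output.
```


is_even(6)
= is_odd(5)
= is_even(4)
= is_odd(3)
= is_even(2)
= is_odd(1)
= is_even(0)
n == 0: return True
= True


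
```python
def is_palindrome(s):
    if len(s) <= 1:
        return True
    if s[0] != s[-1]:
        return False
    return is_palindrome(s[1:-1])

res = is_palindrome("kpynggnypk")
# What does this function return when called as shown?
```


is_palindrome("kpynggnypk")
"kpynggnypk": s[0]='k' == s[-1]='k' -> is_palindrome("pynggnyp")
"pynggnyp": s[0]='p' == s[-1]='p' -> is_palindrome("ynggny")
"ynggny": s[0]='y' == s[-1]='y' -> is_palindrome("nggn")
"nggn": s[0]='n' == s[-1]='n' -> is_palindrome("gg")
"gg": s[0]='g' == s[-1]='g' -> is_palindrome("")
"": len <= 1 -> True
= True


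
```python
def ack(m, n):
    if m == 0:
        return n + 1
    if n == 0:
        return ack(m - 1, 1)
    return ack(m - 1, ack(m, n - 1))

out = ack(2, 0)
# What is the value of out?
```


ack(2, 0)
n == 0: return ack(1, 1)
= ack(1, 1) = 3
= 3


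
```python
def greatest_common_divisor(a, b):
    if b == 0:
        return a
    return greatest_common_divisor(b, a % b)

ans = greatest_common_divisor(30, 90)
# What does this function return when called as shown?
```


greatest_common_divisor(30, 90)
= greatest_common_divisor(90, 30 % 90) = greatest_common_divisor(90, 30)
= greatest_common_divisor(30, 90 % 30) = greatest_common_divisor(30, 0)
b == 0, return a = 30


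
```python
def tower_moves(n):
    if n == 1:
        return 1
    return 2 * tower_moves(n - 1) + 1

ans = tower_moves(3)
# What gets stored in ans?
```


tower_moves(3)
= 2 * tower_moves(2) + 1
= 2 * (2 * tower_moves(1) + 1) + 1
Now compute bottom-up:
tower_moves(1) = 1
tower_moves(2) = 2 * 1 + 1 = 3
tower_moves(3) = 2 * 3 + 1 = 7
= 7


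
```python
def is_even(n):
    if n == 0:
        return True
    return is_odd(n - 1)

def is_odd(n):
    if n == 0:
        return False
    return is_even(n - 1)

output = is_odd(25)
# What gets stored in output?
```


is_odd(25)
= is_even(24)
= is_odd(23)
= is_even(22)
= is_odd(21)
= is_even(20)
= is_odd(19)
= is_even(18)
= is_odd(17)
= is_even(16)
= is_odd(15)
= is_even(14)
= is_odd(13)
= is_even(12)
= is_odd(11)
= is_even(10)
= is_odd(9)
= is_even(8)
= is_odd(7)
= is_even(6)
= is_odd(5)
= is_even(4)
= is_odd(3)
= is_even(2)
= is_odd(1)
= is_even(0)
n == 0: return True
= True


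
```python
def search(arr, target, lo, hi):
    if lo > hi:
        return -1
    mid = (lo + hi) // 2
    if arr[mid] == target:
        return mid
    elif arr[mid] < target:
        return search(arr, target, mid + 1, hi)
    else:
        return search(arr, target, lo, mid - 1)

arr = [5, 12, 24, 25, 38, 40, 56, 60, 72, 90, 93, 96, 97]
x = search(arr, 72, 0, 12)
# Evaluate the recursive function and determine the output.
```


search(arr, 72, 0, 12)
lo=0, hi=12, mid=6, arr[mid]=56
56 < 72, search right half
lo=7, hi=12, mid=9, arr[mid]=90
90 > 72, search left half
lo=7, hi=8, mid=7, arr[mid]=60
60 < 72, search right half
lo=8, hi=8, mid=8, arr[mid]=72
arr[8] == 72, found at index 8
= 8


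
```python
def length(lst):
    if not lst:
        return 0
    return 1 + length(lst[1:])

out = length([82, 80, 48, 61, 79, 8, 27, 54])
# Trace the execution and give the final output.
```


length([82, 80, 48, 61, 79, 8, 27, 54])
= 1 + length([80, 48, 61, 79, 8, 27, 54])
= 1 + 1 + length([48, 61, 79, 8, 27, 54])
= 1 + 1 + 1 + length([61, 79, 8, 27, 54])
= 1 + 1 + 1 + 1 + length([79, 8, 27, 54])
= 1 + 1 + 1 + 1 + 1 + length([8, 27, 54])
= 1 + 1 + 1 + 1 + 1 + 1 + length([27, 54])
= 1 + 1 + 1 + 1 + 1 + 1 + 1 + length([54])
= 1 + 1 + 1 + 1 + 1 + 1 + 1 + 1 + length([])
= 1 + 1 + 1 + 1 + 1 + 1 + 1 + 1 + 0
= 8


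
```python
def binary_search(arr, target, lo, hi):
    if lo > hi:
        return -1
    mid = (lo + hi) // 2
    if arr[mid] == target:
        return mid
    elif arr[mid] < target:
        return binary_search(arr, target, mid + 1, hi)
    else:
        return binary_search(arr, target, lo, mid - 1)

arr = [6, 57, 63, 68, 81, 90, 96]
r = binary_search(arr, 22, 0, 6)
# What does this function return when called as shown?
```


binary_search(arr, 22, 0, 6)
lo=0, hi=6, mid=3, arr[mid]=68
68 > 22, search left half
lo=0, hi=2, mid=1, arr[mid]=57
57 > 22, search left half
lo=0, hi=0, mid=0, arr[mid]=6
6 < 22, search right half
lo > hi, target not found, return -1
= -1


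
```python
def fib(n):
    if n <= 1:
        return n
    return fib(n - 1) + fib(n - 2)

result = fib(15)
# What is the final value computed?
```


fib(15)
= fib(14) + fib(13)
= (fib(13) + fib(12)) + fib(13)
Computing bottom-up: fib(0)=0, fib(1)=1, fib(2)=1, fib(3)=2, fib(4)=3, fib(5)=5, fib(6)=8, fib(7)=13, fib(8)=21, fib(9)=34, fib(10)=55, fib(11)=89, fib(12)=144, fib(13)=233, fib(14)=377, fib(15)=610
= 610


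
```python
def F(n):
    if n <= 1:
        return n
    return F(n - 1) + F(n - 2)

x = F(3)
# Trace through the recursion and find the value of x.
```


F(3)
= F(2) + F(1)
Computing bottom-up: F(0)=0, F(1)=1, F(2)=1, F(3)=2
= 2


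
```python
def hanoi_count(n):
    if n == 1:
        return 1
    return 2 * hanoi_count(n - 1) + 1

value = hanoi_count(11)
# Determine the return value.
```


hanoi_count(11)
= 2 * hanoi_count(10) + 1
= 2 * (2 * hanoi_count(9) + 1) + 1
= 2 * (2 * (2 * hanoi_count(8) + 1) + 1) + 1
= 2 * (2 * (2 * (2 * hanoi_count(7) + 1) + 1) + 1) + 1
= 2 * (2 * (2 * (2 * (2 * hanoi_count(6) + 1) + 1) + 1) + 1) + 1
= 2 * (2 * (2 * (2 * (2 * (2 * hanoi_count(5) + 1) + 1) + 1) + 1) + 1) + 1
= 2 * (2 * (2 * (2 * (2 * (2 * (2 * hanoi_count(4) + 1) + 1) + 1) + 1) + 1) + 1) + 1
= 2 * (2 * (2 * (2 * (2 * (2 * (2 * (2 * hanoi_count(3) + 1) + 1) + 1) + 1) + 1) + 1) + 1) + 1
= 2 * (2 * (2 * (2 * (2 * (2 * (2 * (2 * (2 * hanoi_count(2) + 1) + 1) + 1) + 1) + 1) + 1) + 1) + 1) + 1
= 2 * (2 * (2 * (2 * (2 * (2 * (2 * (2 * (2 * (2 * hanoi_count(1) + 1) + 1) + 1) + 1) + 1) + 1) + 1) + 1) + 1) + 1
Now compute bottom-up:
hanoi_count(1) = 1
hanoi_count(2) = 2 * 1 + 1 = 3
hanoi_count(3) = 2 * 3 + 1 = 7
hanoi_count(4) = 2 * 7 + 1 = 15
hanoi_count(5) = 2 * 15 + 1 = 31
hanoi_count(6) = 2 * 31 + 1 = 63
hanoi_count(7) = 2 * 63 + 1 = 127
hanoi_count(8) = 2 * 127 + 1 = 255
hanoi_count(9) = 2 * 255 + 1 = 511
hanoi_count(10) = 2 * 511 + 1 = 1023
hanoi_count(11) = 2 * 1023 + 1 = 2047
= 2047


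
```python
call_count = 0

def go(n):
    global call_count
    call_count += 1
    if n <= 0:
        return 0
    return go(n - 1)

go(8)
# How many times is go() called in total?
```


go(8) calls go(7) calls ... calls go(0)
Total calls: 8 + 1 (for base case) = 9


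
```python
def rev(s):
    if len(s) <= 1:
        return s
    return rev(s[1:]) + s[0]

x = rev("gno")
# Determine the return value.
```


rev("gno")
= rev("no") + "g"
= rev("o") + "n" + "g"
= "o" + "n" + "g"
= "ong"


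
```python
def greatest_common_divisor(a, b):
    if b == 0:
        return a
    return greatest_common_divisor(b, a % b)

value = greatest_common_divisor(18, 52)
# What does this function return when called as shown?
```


greatest_common_divisor(18, 52)
= greatest_common_divisor(52, 18 % 52) = greatest_common_divisor(52, 18)
= greatest_common_divisor(18, 52 % 18) = greatest_common_divisor(18, 16)
= greatest_common_divisor(16, 18 % 16) = greatest_common_divisor(16, 2)
= greatest_common_divisor(2, 16 % 2) = greatest_common_divisor(2, 0)
b == 0, return a = 2


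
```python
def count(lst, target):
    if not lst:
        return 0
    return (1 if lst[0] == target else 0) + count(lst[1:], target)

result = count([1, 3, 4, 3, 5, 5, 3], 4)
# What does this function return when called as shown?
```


count([1, 3, 4, 3, 5, 5, 3], 4)
lst[0]=1 != 4: 0 + count([3, 4, 3, 5, 5, 3], 4)
lst[0]=3 != 4: 0 + count([4, 3, 5, 5, 3], 4)
lst[0]=4 == 4: 1 + count([3, 5, 5, 3], 4)
lst[0]=3 != 4: 0 + count([5, 5, 3], 4)
lst[0]=5 != 4: 0 + count([5, 3], 4)
lst[0]=5 != 4: 0 + count([3], 4)
lst[0]=3 != 4: 0 + count([], 4)
= 1


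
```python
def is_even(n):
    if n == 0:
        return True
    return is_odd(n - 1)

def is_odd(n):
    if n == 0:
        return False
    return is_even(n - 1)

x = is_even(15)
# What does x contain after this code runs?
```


is_even(15)
= is_odd(14)
= is_even(13)
= is_odd(12)
= is_even(11)
= is_odd(10)
= is_even(9)
= is_odd(8)
= is_even(7)
= is_odd(6)
= is_even(5)
= is_odd(4)
= is_even(3)
= is_odd(2)
= is_even(1)
= is_odd(0)
n == 0: return False
= False


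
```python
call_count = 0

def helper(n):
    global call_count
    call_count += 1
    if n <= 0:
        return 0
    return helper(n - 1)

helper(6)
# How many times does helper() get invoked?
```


helper(6) calls helper(5) calls ... calls helper(0)
Total calls: 6 + 1 (for base case) = 7


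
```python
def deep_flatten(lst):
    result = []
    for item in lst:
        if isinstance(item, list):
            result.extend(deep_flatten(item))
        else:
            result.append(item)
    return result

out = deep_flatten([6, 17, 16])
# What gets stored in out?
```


deep_flatten([6, 17, 16])
Processing each element:
  6 is not a list -> append 6
  17 is not a list -> append 17
  16 is not a list -> append 16
= [6, 17, 16]


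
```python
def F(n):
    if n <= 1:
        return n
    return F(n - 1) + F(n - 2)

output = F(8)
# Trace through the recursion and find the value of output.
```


F(8)
= F(7) + F(6)
= (F(6) + F(5)) + F(6)
Computing bottom-up: F(0)=0, F(1)=1, F(2)=1, F(3)=2, F(4)=3, F(5)=5, F(6)=8, F(7)=13, F(8)=21
= 21


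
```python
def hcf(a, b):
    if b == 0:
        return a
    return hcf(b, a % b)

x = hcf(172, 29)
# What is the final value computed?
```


hcf(172, 29)
= hcf(29, 172 % 29) = hcf(29, 27)
= hcf(27, 29 % 27) = hcf(27, 2)
= hcf(2, 27 % 2) = hcf(2, 1)
= hcf(1, 2 % 1) = hcf(1, 0)
b == 0, return a = 1


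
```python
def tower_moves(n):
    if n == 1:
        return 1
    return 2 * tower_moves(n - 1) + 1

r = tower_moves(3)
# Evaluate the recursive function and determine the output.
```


tower_moves(3)
= 2 * tower_moves(2) + 1
= 2 * (2 * tower_moves(1) + 1) + 1
Now compute bottom-up:
tower_moves(1) = 1
tower_moves(2) = 2 * 1 + 1 = 3
tower_moves(3) = 2 * 3 + 1 = 7
= 7


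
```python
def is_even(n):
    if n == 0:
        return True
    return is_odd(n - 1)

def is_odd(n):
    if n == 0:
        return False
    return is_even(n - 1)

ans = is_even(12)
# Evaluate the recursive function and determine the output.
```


is_even(12)
= is_odd(11)
= is_even(10)
= is_odd(9)
= is_even(8)
= is_odd(7)
= is_even(6)
= is_odd(5)
= is_even(4)
= is_odd(3)
= is_even(2)
= is_odd(1)
= is_even(0)
n == 0: return True
= True


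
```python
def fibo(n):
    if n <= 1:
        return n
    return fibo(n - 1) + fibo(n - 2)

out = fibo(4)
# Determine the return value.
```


fibo(4)
= fibo(3) + fibo(2)
= (fibo(2) + fibo(1)) + fibo(2)
Computing bottom-up: fibo(0)=0, fibo(1)=1, fibo(2)=1, fibo(3)=2, fibo(4)=3
= 3


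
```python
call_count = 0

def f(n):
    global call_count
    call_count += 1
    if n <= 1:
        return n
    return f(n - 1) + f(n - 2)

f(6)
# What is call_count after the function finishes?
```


f(6) calls f(5) and f(4); each non-base call branches into two more.
Let C(k) = total number of calls made by f(k), including the call to f(k) itself.
Base cases: C(0) = 1, C(1) = 1
Recurrence: C(k) = 1 + C(k-1) + C(k-2)
  C(2) = 1 + C(1) + C(0) = 1 + 1 + 1 = 3
  C(3) = 1 + C(2) + C(1) = 1 + 3 + 1 = 5
  C(4) = 1 + C(3) + C(2) = 1 + 5 + 3 = 9
  C(5) = 1 + C(4) + C(3) = 1 + 9 + 5 = 15
  C(6) = 1 + C(5) + C(4) = 1 + 15 + 9 = 25
Total calls = C(6) = 25


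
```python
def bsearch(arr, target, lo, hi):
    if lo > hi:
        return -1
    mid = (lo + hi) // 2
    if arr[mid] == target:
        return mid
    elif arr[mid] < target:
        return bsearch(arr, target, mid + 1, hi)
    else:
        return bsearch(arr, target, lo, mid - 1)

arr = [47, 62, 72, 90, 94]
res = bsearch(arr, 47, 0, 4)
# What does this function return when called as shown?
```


bsearch(arr, 47, 0, 4)
lo=0, hi=4, mid=2, arr[mid]=72
72 > 47, search left half
lo=0, hi=1, mid=0, arr[mid]=47
arr[0] == 47, found at index 0
= 0


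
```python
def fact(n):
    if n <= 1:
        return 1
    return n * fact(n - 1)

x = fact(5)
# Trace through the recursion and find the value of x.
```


fact(5)
= 5 * fact(4)
= 5 * 4 * fact(3)
= 5 * 4 * 3 * fact(2)
= 5 * 4 * 3 * 2 * fact(1)
= 5 * 4 * 3 * 2 * 1
= 120


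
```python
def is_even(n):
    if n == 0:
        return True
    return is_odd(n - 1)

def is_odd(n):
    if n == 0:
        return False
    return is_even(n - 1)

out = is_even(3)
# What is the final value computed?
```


is_even(3)
= is_odd(2)
= is_even(1)
= is_odd(0)
n == 0: return False
= False


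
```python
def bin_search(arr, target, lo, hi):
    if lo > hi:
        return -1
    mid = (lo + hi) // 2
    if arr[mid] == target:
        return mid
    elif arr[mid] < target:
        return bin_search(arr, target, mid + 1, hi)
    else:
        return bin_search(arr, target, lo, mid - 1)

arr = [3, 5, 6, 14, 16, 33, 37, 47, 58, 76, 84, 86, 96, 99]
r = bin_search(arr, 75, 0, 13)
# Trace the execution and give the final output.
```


bin_search(arr, 75, 0, 13)
lo=0, hi=13, mid=6, arr[mid]=37
37 < 75, search right half
lo=7, hi=13, mid=10, arr[mid]=84
84 > 75, search left half
lo=7, hi=9, mid=8, arr[mid]=58
58 < 75, search right half
lo=9, hi=9, mid=9, arr[mid]=76
76 > 75, search left half
lo > hi, target not found, return -1
= -1


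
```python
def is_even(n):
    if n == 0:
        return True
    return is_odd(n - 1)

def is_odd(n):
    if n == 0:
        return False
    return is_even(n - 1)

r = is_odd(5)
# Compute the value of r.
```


is_odd(5)
= is_even(4)
= is_odd(3)
= is_even(2)
= is_odd(1)
= is_even(0)
n == 0: return True
= True


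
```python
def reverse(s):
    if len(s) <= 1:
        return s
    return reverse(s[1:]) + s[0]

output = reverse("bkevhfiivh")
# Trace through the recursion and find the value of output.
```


reverse("bkevhfiivh")
= reverse("kevhfiivh") + "b"
= reverse("evhfiivh") + "k" + "b"
= reverse("vhfiivh") + "e" + "k" + "b"
= reverse("hfiivh") + "v" + "e" + "k" + "b"
= reverse("fiivh") + "h" + "v" + "e" + "k" + "b"
= reverse("iivh") + "f" + "h" + "v" + "e" + "k" + "b"
= reverse("ivh") + "i" + "f" + "h" + "v" + "e" + "k" + "b"
= reverse("vh") + "i" + "i" + "f" + "h" + "v" + "e" + "k" + "b"
= reverse("h") + "v" + "i" + "i" + "f" + "h" + "v" + "e" + "k" + "b"
= "h" + "v" + "i" + "i" + "f" + "h" + "v" + "e" + "k" + "b"
= "hviifhvekb"


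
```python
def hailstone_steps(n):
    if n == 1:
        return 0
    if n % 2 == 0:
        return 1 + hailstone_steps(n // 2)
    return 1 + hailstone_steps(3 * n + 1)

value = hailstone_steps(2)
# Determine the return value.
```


hailstone_steps(2)
2 is even -> hailstone_steps(1)
Reached 1 after 1 steps
= 1


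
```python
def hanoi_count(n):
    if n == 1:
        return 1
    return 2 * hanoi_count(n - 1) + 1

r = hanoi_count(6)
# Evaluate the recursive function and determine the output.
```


hanoi_count(6)
= 2 * hanoi_count(5) + 1
= 2 * (2 * hanoi_count(4) + 1) + 1
= 2 * (2 * (2 * hanoi_count(3) + 1) + 1) + 1
= 2 * (2 * (2 * (2 * hanoi_count(2) + 1) + 1) + 1) + 1
= 2 * (2 * (2 * (2 * (2 * hanoi_count(1) + 1) + 1) + 1) + 1) + 1
Now compute bottom-up:
hanoi_count(1) = 1
hanoi_count(2) = 2 * 1 + 1 = 3
hanoi_count(3) = 2 * 3 + 1 = 7
hanoi_count(4) = 2 * 7 + 1 = 15
hanoi_count(5) = 2 * 15 + 1 = 31
hanoi_count(6) = 2 * 31 + 1 = 63
= 63


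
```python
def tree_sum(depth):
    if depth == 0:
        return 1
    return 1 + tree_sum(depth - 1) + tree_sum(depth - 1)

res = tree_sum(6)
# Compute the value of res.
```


tree_sum(6)
= 1 + tree_sum(5) + tree_sum(5)
= 1 + 2 * tree_sum(5)
tree_sum(k) = 2^(k+1) - 1
tree_sum(0) = 1
tree_sum(1) = 3
tree_sum(2) = 7
tree_sum(3) = 15
tree_sum(4) = 31
tree_sum(6) = 2^7 - 1 = 127


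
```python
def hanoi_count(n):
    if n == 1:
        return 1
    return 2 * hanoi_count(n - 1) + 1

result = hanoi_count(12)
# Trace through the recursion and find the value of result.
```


hanoi_count(12)
= 2 * hanoi_count(11) + 1
= 2 * (2 * hanoi_count(10) + 1) + 1
= 2 * (2 * (2 * hanoi_count(9) + 1) + 1) + 1
= 2 * (2 * (2 * (2 * hanoi_count(8) + 1) + 1) + 1) + 1
= 2 * (2 * (2 * (2 * (2 * hanoi_count(7) + 1) + 1) + 1) + 1) + 1
= 2 * (2 * (2 * (2 * (2 * (2 * hanoi_count(6) + 1) + 1) + 1) + 1) + 1) + 1
= 2 * (2 * (2 * (2 * (2 * (2 * (2 * hanoi_count(5) + 1) + 1) + 1) + 1) + 1) + 1) + 1
= 2 * (2 * (2 * (2 * (2 * (2 * (2 * (2 * hanoi_count(4) + 1) + 1) + 1) + 1) + 1) + 1) + 1) + 1
= 2 * (2 * (2 * (2 * (2 * (2 * (2 * (2 * (2 * hanoi_count(3) + 1) + 1) + 1) + 1) + 1) + 1) + 1) + 1) + 1
= 2 * (2 * (2 * (2 * (2 * (2 * (2 * (2 * (2 * (2 * hanoi_count(2) + 1) + 1) + 1) + 1) + 1) + 1) + 1) + 1) + 1) + 1
= 2 * (2 * (2 * (2 * (2 * (2 * (2 * (2 * (2 * (2 * (2 * hanoi_count(1) + 1) + 1) + 1) + 1) + 1) + 1) + 1) + 1) + 1) + 1) + 1
Now compute bottom-up:
hanoi_count(1) = 1
hanoi_count(2) = 2 * 1 + 1 = 3
hanoi_count(3) = 2 * 3 + 1 = 7
hanoi_count(4) = 2 * 7 + 1 = 15
hanoi_count(5) = 2 * 15 + 1 = 31
hanoi_count(6) = 2 * 31 + 1 = 63
hanoi_count(7) = 2 * 63 + 1 = 127
hanoi_count(8) = 2 * 127 + 1 = 255
hanoi_count(9) = 2 * 255 + 1 = 511
hanoi_count(10) = 2 * 511 + 1 = 1023
hanoi_count(11) = 2 * 1023 + 1 = 2047
hanoi_count(12) = 2 * 2047 + 1 = 4095
= 4095


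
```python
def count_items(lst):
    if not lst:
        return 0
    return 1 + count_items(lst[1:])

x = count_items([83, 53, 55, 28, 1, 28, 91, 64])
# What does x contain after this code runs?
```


count_items([83, 53, 55, 28, 1, 28, 91, 64])
= 1 + count_items([53, 55, 28, 1, 28, 91, 64])
= 1 + 1 + count_items([55, 28, 1, 28, 91, 64])
= 1 + 1 + 1 + count_items([28, 1, 28, 91, 64])
= 1 + 1 + 1 + 1 + count_items([1, 28, 91, 64])
= 1 + 1 + 1 + 1 + 1 + count_items([28, 91, 64])
= 1 + 1 + 1 + 1 + 1 + 1 + count_items([91, 64])
= 1 + 1 + 1 + 1 + 1 + 1 + 1 + count_items([64])
= 1 + 1 + 1 + 1 + 1 + 1 + 1 + 1 + count_items([])
= 1 + 1 + 1 + 1 + 1 + 1 + 1 + 1 + 0
= 8


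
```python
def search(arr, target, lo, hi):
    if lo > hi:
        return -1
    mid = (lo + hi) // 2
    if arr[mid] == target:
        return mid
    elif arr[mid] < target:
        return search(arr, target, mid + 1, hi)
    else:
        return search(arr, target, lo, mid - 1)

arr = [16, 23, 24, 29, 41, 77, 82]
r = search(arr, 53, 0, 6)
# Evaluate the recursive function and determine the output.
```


search(arr, 53, 0, 6)
lo=0, hi=6, mid=3, arr[mid]=29
29 < 53, search right half
lo=4, hi=6, mid=5, arr[mid]=77
77 > 53, search left half
lo=4, hi=4, mid=4, arr[mid]=41
41 < 53, search right half
lo > hi, target not found, return -1
= -1


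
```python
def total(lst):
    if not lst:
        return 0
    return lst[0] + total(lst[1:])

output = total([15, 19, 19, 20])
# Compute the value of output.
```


total([15, 19, 19, 20])
= 15 + total([19, 19, 20])
= 15 + 19 + total([19, 20])
= 15 + 19 + 19 + total([20])
= 15 + 19 + 19 + 20 + total([])
= 15 + 19 + 19 + 20 + 0
= 73


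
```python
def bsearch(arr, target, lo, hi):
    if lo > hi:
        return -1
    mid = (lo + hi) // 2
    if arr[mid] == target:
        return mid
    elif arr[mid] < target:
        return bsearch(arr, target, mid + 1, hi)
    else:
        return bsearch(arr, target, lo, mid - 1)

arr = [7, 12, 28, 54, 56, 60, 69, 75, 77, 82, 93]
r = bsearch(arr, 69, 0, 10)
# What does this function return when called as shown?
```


bsearch(arr, 69, 0, 10)
lo=0, hi=10, mid=5, arr[mid]=60
60 < 69, search right half
lo=6, hi=10, mid=8, arr[mid]=77
77 > 69, search left half
lo=6, hi=7, mid=6, arr[mid]=69
arr[6] == 69, found at index 6
= 6


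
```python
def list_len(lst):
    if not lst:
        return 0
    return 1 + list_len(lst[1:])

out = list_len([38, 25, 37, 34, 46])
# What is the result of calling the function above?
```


list_len([38, 25, 37, 34, 46])
= 1 + list_len([25, 37, 34, 46])
= 1 + 1 + list_len([37, 34, 46])
= 1 + 1 + 1 + list_len([34, 46])
= 1 + 1 + 1 + 1 + list_len([46])
= 1 + 1 + 1 + 1 + 1 + list_len([])
= 1 + 1 + 1 + 1 + 1 + 0
= 5


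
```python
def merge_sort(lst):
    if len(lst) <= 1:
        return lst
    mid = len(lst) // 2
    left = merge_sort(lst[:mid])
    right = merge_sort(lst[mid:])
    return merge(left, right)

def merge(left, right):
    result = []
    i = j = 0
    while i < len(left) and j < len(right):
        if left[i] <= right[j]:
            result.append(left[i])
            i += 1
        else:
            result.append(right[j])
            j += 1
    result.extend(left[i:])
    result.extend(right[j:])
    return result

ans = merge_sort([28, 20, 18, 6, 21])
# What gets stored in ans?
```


merge_sort([28, 20, 18, 6, 21])
Split into [28, 20] and [18, 6, 21]
Left sorted: [20, 28]
Right sorted: [6, 18, 21]
Merge [20, 28] and [6, 18, 21]
= [6, 18, 20, 21, 28]


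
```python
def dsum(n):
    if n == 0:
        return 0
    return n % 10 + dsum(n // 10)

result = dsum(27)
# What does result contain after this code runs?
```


dsum(27)
= 7 + dsum(2)
= 7 + 2 + dsum(0)
= 7 + 2 + 0
= 9


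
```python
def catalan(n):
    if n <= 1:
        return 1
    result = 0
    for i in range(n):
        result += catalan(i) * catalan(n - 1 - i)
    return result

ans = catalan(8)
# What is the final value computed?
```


catalan(8)
= sum of catalan(i) * catalan(8-1-i) for i in 0..7
First compute sub-values bottom-up:
  catalan(0) = 1, catalan(1) = 1
  catalan(2) = 1*1 + 1*1 = 2
  catalan(3) = 1*2 + 1*1 + 2*1 = 5
  catalan(4) = 1*5 + 1*2 + 2*1 + 5*1 = 14
  catalan(5) = 1*14 + 1*5 + 2*2 + 5*1 + 14*1 = 42
  catalan(6) = 1*42 + 1*14 + 2*5 + 5*2 + 14*1 + 42*1 = 132
  catalan(7) = 1*132 + 1*42 + 2*14 + 5*5 + 14*2 + 42*1 + 132*1 = 429
Now catalan(8):
  catalan(0)*catalan(7) = 1*429 = 429
  catalan(1)*catalan(6) = 1*132 = 132
  catalan(2)*catalan(5) = 2*42 = 84
  catalan(3)*catalan(4) = 5*14 = 70
  catalan(4)*catalan(3) = 14*5 = 70
  catalan(5)*catalan(2) = 42*2 = 84
  catalan(6)*catalan(1) = 132*1 = 132
  catalan(7)*catalan(0) = 429*1 = 429
= 429 + 132 + 84 + 70 + 70 + 84 + 132 + 429
= 1430


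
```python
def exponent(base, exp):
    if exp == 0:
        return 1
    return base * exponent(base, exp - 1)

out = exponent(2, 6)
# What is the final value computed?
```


exponent(2, 6)
= 2 * exponent(2, 5)
= 2 * 2 * exponent(2, 4)
= 2 * 2 * 2 * exponent(2, 3)
= 2 * 2 * 2 * 2 * exponent(2, 2)
= 2 * 2 * 2 * 2 * 2 * exponent(2, 1)
= 2 * 2 * 2 * 2 * 2 * 2 * exponent(2, 0)
= 2 * 2 * 2 * 2 * 2 * 2 * 1
= 64


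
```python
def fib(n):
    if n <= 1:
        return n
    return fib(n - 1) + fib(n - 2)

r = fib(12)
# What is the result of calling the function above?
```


fib(12)
= fib(11) + fib(10)
= (fib(10) + fib(9)) + fib(10)
Computing bottom-up: fib(0)=0, fib(1)=1, fib(2)=1, fib(3)=2, fib(4)=3, fib(5)=5, fib(6)=8, fib(7)=13, fib(8)=21, fib(9)=34, fib(10)=55, fib(11)=89, fib(12)=144
= 144


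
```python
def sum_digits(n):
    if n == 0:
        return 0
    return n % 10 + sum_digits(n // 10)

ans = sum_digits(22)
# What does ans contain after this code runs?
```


sum_digits(22)
= 2 + sum_digits(2)
= 2 + 2 + sum_digits(0)
= 2 + 2 + 0
= 4


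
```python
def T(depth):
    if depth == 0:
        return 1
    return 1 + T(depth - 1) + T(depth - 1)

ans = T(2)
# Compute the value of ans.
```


T(2)
= 1 + T(1) + T(1)
= 1 + 2 * T(1)
T(k) = 2^(k+1) - 1
T(0) = 1
T(1) = 3
T(2) = 7
T(2) = 2^3 - 1 = 7


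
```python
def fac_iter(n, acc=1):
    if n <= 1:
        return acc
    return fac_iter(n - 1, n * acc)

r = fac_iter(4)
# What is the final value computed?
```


fac_iter(4, 1)
= fac_iter(3, 4 * 1) = fac_iter(3, 4)
= fac_iter(2, 3 * 4) = fac_iter(2, 12)
= fac_iter(1, 2 * 12) = fac_iter(1, 24)
n <= 1, return acc = 24


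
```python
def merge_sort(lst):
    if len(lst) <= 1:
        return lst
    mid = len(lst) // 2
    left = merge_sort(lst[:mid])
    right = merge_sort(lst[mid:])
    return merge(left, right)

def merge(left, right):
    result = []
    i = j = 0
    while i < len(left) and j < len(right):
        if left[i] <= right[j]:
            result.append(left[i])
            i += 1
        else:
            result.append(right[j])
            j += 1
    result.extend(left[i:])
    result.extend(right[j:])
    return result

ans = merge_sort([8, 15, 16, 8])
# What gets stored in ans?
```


merge_sort([8, 15, 16, 8])
Split into [8, 15] and [16, 8]
Left sorted: [8, 15]
Right sorted: [8, 16]
Merge [8, 15] and [8, 16]
= [8, 8, 15, 16]


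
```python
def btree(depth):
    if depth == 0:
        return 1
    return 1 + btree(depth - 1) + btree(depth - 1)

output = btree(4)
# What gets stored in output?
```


btree(4)
= 1 + btree(3) + btree(3)
= 1 + 2 * btree(3)
btree(k) = 2^(k+1) - 1
btree(0) = 1
btree(1) = 3
btree(2) = 7
btree(3) = 15
btree(4) = 31
btree(4) = 2^5 - 1 = 31


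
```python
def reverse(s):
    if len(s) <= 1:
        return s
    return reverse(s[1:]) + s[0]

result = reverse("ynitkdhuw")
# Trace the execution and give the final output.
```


reverse("ynitkdhuw")
= reverse("nitkdhuw") + "y"
= reverse("itkdhuw") + "n" + "y"
= reverse("tkdhuw") + "i" + "n" + "y"
= reverse("kdhuw") + "t" + "i" + "n" + "y"
= reverse("dhuw") + "k" + "t" + "i" + "n" + "y"
= reverse("huw") + "d" + "k" + "t" + "i" + "n" + "y"
= reverse("uw") + "h" + "d" + "k" + "t" + "i" + "n" + "y"
= reverse("w") + "u" + "h" + "d" + "k" + "t" + "i" + "n" + "y"
= "w" + "u" + "h" + "d" + "k" + "t" + "i" + "n" + "y"
= "wuhdktiny"


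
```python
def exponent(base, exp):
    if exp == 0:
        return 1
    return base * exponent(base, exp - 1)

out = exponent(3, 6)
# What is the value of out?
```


exponent(3, 6)
= 3 * exponent(3, 5)
= 3 * 3 * exponent(3, 4)
= 3 * 3 * 3 * exponent(3, 3)
= 3 * 3 * 3 * 3 * exponent(3, 2)
= 3 * 3 * 3 * 3 * 3 * exponent(3, 1)
= 3 * 3 * 3 * 3 * 3 * 3 * exponent(3, 0)
= 3 * 3 * 3 * 3 * 3 * 3 * 1
= 729


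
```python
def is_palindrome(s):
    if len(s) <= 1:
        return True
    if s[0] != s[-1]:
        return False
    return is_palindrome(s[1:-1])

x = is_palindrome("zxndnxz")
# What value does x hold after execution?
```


is_palindrome("zxndnxz")
"zxndnxz": s[0]='z' == s[-1]='z' -> is_palindrome("xndnx")
"xndnx": s[0]='x' == s[-1]='x' -> is_palindrome("ndn")
"ndn": s[0]='n' == s[-1]='n' -> is_palindrome("d")
"d": len <= 1 -> True
= True


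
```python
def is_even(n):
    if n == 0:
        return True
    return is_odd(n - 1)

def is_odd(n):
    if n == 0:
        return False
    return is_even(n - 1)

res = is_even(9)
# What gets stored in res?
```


is_even(9)
= is_odd(8)
= is_even(7)
= is_odd(6)
= is_even(5)
= is_odd(4)
= is_even(3)
= is_odd(2)
= is_even(1)
= is_odd(0)
n == 0: return False
= False


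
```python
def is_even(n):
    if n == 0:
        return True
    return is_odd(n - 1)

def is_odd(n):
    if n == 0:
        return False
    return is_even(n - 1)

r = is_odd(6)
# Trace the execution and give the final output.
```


is_odd(6)
= is_even(5)
= is_odd(4)
= is_even(3)
= is_odd(2)
= is_even(1)
= is_odd(0)
n == 0: return False
= False


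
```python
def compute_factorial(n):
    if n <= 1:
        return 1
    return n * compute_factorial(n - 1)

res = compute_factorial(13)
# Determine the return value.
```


compute_factorial(13)
= 13 * compute_factorial(12)
= 13 * 12 * compute_factorial(11)
= 13 * 12 * 11 * compute_factorial(10)
= 13 * 12 * 11 * 10 * compute_factorial(9)
= 13 * 12 * 11 * 10 * 9 * compute_factorial(8)
= 13 * 12 * 11 * 10 * 9 * 8 * compute_factorial(7)
= 13 * 12 * 11 * 10 * 9 * 8 * 7 * compute_factorial(6)
= 13 * 12 * 11 * 10 * 9 * 8 * 7 * 6 * compute_factorial(5)
= 13 * 12 * 11 * 10 * 9 * 8 * 7 * 6 * 5 * compute_factorial(4)
= 13 * 12 * 11 * 10 * 9 * 8 * 7 * 6 * 5 * 4 * compute_factorial(3)
= 13 * 12 * 11 * 10 * 9 * 8 * 7 * 6 * 5 * 4 * 3 * compute_factorial(2)
= 13 * 12 * 11 * 10 * 9 * 8 * 7 * 6 * 5 * 4 * 3 * 2 * compute_factorial(1)
= 13 * 12 * 11 * 10 * 9 * 8 * 7 * 6 * 5 * 4 * 3 * 2 * 1
= 6227020800


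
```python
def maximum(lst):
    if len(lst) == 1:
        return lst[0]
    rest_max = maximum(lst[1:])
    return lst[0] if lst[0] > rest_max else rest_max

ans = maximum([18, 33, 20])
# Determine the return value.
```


maximum([18, 33, 20])
= compare 18 with maximum([33, 20])
= compare 33 with maximum([20])
Base: maximum([20]) = 20
compare 33 with 20: max = 33
compare 18 with 33: max = 33
= 33


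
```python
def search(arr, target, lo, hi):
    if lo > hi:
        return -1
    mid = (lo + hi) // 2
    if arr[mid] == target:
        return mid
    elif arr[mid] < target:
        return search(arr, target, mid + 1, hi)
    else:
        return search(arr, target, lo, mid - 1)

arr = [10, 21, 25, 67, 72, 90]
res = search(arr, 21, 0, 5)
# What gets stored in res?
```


search(arr, 21, 0, 5)
lo=0, hi=5, mid=2, arr[mid]=25
25 > 21, search left half
lo=0, hi=1, mid=0, arr[mid]=10
10 < 21, search right half
lo=1, hi=1, mid=1, arr[mid]=21
arr[1] == 21, found at index 1
= 1


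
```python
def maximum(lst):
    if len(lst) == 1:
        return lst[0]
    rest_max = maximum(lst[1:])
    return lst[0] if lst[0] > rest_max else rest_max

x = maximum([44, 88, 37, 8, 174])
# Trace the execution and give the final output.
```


maximum([44, 88, 37, 8, 174])
= compare 44 with maximum([88, 37, 8, 174])
= compare 88 with maximum([37, 8, 174])
= compare 37 with maximum([8, 174])
= compare 8 with maximum([174])
Base: maximum([174]) = 174
compare 8 with 174: max = 174
compare 37 with 174: max = 174
compare 88 with 174: max = 174
compare 44 with 174: max = 174
= 174


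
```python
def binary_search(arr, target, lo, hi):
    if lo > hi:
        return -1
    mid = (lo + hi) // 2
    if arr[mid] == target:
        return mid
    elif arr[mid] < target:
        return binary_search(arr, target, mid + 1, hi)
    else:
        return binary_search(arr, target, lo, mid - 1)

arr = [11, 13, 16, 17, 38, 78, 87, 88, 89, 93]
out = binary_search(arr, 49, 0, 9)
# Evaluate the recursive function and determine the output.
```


binary_search(arr, 49, 0, 9)
lo=0, hi=9, mid=4, arr[mid]=38
38 < 49, search right half
lo=5, hi=9, mid=7, arr[mid]=88
88 > 49, search left half
lo=5, hi=6, mid=5, arr[mid]=78
78 > 49, search left half
lo > hi, target not found, return -1
= -1


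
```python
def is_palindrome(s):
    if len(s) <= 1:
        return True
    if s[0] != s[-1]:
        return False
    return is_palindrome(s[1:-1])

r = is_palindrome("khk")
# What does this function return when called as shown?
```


is_palindrome("khk")
"khk": s[0]='k' == s[-1]='k' -> is_palindrome("h")
"h": len <= 1 -> True
= True


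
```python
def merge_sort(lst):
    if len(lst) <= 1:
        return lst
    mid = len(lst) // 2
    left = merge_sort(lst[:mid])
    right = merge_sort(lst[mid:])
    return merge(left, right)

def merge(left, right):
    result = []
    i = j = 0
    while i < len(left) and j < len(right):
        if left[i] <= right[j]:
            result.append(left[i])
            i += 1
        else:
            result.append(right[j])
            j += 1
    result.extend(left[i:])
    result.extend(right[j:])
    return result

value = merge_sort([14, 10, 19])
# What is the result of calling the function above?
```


merge_sort([14, 10, 19])
Split into [14] and [10, 19]
Left sorted: [14]
Right sorted: [10, 19]
Merge [14] and [10, 19]
= [10, 14, 19]


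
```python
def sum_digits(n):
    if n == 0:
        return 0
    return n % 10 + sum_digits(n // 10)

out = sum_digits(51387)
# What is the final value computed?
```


sum_digits(51387)
= 7 + sum_digits(5138)
= 7 + 8 + sum_digits(513)
= 7 + 8 + 3 + sum_digits(51)
= 7 + 8 + 3 + 1 + sum_digits(5)
= 7 + 8 + 3 + 1 + 5 + sum_digits(0)
= 7 + 8 + 3 + 1 + 5 + 0
= 24


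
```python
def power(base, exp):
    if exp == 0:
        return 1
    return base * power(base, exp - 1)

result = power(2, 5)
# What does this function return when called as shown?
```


power(2, 5)
= 2 * power(2, 4)
= 2 * 2 * power(2, 3)
= 2 * 2 * 2 * power(2, 2)
= 2 * 2 * 2 * 2 * power(2, 1)
= 2 * 2 * 2 * 2 * 2 * power(2, 0)
= 2 * 2 * 2 * 2 * 2 * 1
= 32


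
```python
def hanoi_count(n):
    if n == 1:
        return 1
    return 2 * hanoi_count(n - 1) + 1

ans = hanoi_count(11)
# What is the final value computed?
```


hanoi_count(11)
= 2 * hanoi_count(10) + 1
= 2 * (2 * hanoi_count(9) + 1) + 1
= 2 * (2 * (2 * hanoi_count(8) + 1) + 1) + 1
= 2 * (2 * (2 * (2 * hanoi_count(7) + 1) + 1) + 1) + 1
= 2 * (2 * (2 * (2 * (2 * hanoi_count(6) + 1) + 1) + 1) + 1) + 1
= 2 * (2 * (2 * (2 * (2 * (2 * hanoi_count(5) + 1) + 1) + 1) + 1) + 1) + 1
= 2 * (2 * (2 * (2 * (2 * (2 * (2 * hanoi_count(4) + 1) + 1) + 1) + 1) + 1) + 1) + 1
= 2 * (2 * (2 * (2 * (2 * (2 * (2 * (2 * hanoi_count(3) + 1) + 1) + 1) + 1) + 1) + 1) + 1) + 1
= 2 * (2 * (2 * (2 * (2 * (2 * (2 * (2 * (2 * hanoi_count(2) + 1) + 1) + 1) + 1) + 1) + 1) + 1) + 1) + 1
= 2 * (2 * (2 * (2 * (2 * (2 * (2 * (2 * (2 * (2 * hanoi_count(1) + 1) + 1) + 1) + 1) + 1) + 1) + 1) + 1) + 1) + 1
Now compute bottom-up:
hanoi_count(1) = 1
hanoi_count(2) = 2 * 1 + 1 = 3
hanoi_count(3) = 2 * 3 + 1 = 7
hanoi_count(4) = 2 * 7 + 1 = 15
hanoi_count(5) = 2 * 15 + 1 = 31
hanoi_count(6) = 2 * 31 + 1 = 63
hanoi_count(7) = 2 * 63 + 1 = 127
hanoi_count(8) = 2 * 127 + 1 = 255
hanoi_count(9) = 2 * 255 + 1 = 511
hanoi_count(10) = 2 * 511 + 1 = 1023
hanoi_count(11) = 2 * 1023 + 1 = 2047
= 2047
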